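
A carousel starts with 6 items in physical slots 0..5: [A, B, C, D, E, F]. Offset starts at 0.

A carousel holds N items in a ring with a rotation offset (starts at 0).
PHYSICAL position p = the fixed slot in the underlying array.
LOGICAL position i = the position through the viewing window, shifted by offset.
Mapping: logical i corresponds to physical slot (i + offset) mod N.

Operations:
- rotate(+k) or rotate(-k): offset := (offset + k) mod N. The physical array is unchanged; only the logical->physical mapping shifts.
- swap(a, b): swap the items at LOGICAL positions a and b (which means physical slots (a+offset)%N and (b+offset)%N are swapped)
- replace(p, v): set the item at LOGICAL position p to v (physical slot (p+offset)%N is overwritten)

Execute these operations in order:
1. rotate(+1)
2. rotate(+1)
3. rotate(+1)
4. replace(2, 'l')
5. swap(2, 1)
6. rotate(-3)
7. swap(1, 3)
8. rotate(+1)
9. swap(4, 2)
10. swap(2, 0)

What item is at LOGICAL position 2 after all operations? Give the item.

Answer: D

Derivation:
After op 1 (rotate(+1)): offset=1, physical=[A,B,C,D,E,F], logical=[B,C,D,E,F,A]
After op 2 (rotate(+1)): offset=2, physical=[A,B,C,D,E,F], logical=[C,D,E,F,A,B]
After op 3 (rotate(+1)): offset=3, physical=[A,B,C,D,E,F], logical=[D,E,F,A,B,C]
After op 4 (replace(2, 'l')): offset=3, physical=[A,B,C,D,E,l], logical=[D,E,l,A,B,C]
After op 5 (swap(2, 1)): offset=3, physical=[A,B,C,D,l,E], logical=[D,l,E,A,B,C]
After op 6 (rotate(-3)): offset=0, physical=[A,B,C,D,l,E], logical=[A,B,C,D,l,E]
After op 7 (swap(1, 3)): offset=0, physical=[A,D,C,B,l,E], logical=[A,D,C,B,l,E]
After op 8 (rotate(+1)): offset=1, physical=[A,D,C,B,l,E], logical=[D,C,B,l,E,A]
After op 9 (swap(4, 2)): offset=1, physical=[A,D,C,E,l,B], logical=[D,C,E,l,B,A]
After op 10 (swap(2, 0)): offset=1, physical=[A,E,C,D,l,B], logical=[E,C,D,l,B,A]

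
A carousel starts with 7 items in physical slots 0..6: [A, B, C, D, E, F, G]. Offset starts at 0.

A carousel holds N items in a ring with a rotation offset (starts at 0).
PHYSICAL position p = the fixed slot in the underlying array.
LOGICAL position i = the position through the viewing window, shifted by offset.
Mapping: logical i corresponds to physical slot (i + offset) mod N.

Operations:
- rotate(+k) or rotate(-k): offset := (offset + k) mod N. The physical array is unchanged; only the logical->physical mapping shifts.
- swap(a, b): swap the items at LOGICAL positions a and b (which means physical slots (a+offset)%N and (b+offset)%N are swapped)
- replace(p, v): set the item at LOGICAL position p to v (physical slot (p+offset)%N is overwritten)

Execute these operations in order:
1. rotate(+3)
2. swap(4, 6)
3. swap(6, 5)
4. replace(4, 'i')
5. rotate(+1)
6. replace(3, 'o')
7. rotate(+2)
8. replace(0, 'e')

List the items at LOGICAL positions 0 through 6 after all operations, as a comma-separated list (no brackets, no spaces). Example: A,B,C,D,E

After op 1 (rotate(+3)): offset=3, physical=[A,B,C,D,E,F,G], logical=[D,E,F,G,A,B,C]
After op 2 (swap(4, 6)): offset=3, physical=[C,B,A,D,E,F,G], logical=[D,E,F,G,C,B,A]
After op 3 (swap(6, 5)): offset=3, physical=[C,A,B,D,E,F,G], logical=[D,E,F,G,C,A,B]
After op 4 (replace(4, 'i')): offset=3, physical=[i,A,B,D,E,F,G], logical=[D,E,F,G,i,A,B]
After op 5 (rotate(+1)): offset=4, physical=[i,A,B,D,E,F,G], logical=[E,F,G,i,A,B,D]
After op 6 (replace(3, 'o')): offset=4, physical=[o,A,B,D,E,F,G], logical=[E,F,G,o,A,B,D]
After op 7 (rotate(+2)): offset=6, physical=[o,A,B,D,E,F,G], logical=[G,o,A,B,D,E,F]
After op 8 (replace(0, 'e')): offset=6, physical=[o,A,B,D,E,F,e], logical=[e,o,A,B,D,E,F]

Answer: e,o,A,B,D,E,F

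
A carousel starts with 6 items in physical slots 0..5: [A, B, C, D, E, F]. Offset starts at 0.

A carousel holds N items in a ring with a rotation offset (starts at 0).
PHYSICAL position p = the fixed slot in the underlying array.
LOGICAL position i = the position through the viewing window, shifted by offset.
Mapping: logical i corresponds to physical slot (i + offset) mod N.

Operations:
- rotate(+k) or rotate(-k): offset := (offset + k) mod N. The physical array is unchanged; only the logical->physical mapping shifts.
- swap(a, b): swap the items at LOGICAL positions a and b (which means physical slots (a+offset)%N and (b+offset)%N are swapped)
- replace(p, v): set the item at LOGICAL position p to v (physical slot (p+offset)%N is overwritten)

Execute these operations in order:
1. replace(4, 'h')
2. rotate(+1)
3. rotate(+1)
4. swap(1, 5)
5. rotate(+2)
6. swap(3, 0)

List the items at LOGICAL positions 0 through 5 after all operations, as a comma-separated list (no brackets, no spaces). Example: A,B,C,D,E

Answer: D,F,A,h,C,B

Derivation:
After op 1 (replace(4, 'h')): offset=0, physical=[A,B,C,D,h,F], logical=[A,B,C,D,h,F]
After op 2 (rotate(+1)): offset=1, physical=[A,B,C,D,h,F], logical=[B,C,D,h,F,A]
After op 3 (rotate(+1)): offset=2, physical=[A,B,C,D,h,F], logical=[C,D,h,F,A,B]
After op 4 (swap(1, 5)): offset=2, physical=[A,D,C,B,h,F], logical=[C,B,h,F,A,D]
After op 5 (rotate(+2)): offset=4, physical=[A,D,C,B,h,F], logical=[h,F,A,D,C,B]
After op 6 (swap(3, 0)): offset=4, physical=[A,h,C,B,D,F], logical=[D,F,A,h,C,B]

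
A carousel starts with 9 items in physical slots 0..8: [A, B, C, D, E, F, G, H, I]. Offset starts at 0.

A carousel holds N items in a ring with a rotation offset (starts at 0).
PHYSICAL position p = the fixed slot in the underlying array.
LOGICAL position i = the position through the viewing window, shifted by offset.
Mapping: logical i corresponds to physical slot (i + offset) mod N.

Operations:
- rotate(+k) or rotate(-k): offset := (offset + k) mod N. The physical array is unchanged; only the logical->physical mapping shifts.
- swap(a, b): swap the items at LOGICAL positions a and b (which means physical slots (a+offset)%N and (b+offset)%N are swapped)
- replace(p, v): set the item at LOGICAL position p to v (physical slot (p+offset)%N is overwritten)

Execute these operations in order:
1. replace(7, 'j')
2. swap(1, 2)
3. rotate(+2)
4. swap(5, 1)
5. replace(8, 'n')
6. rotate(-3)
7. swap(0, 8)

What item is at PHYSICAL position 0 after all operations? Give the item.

Answer: A

Derivation:
After op 1 (replace(7, 'j')): offset=0, physical=[A,B,C,D,E,F,G,j,I], logical=[A,B,C,D,E,F,G,j,I]
After op 2 (swap(1, 2)): offset=0, physical=[A,C,B,D,E,F,G,j,I], logical=[A,C,B,D,E,F,G,j,I]
After op 3 (rotate(+2)): offset=2, physical=[A,C,B,D,E,F,G,j,I], logical=[B,D,E,F,G,j,I,A,C]
After op 4 (swap(5, 1)): offset=2, physical=[A,C,B,j,E,F,G,D,I], logical=[B,j,E,F,G,D,I,A,C]
After op 5 (replace(8, 'n')): offset=2, physical=[A,n,B,j,E,F,G,D,I], logical=[B,j,E,F,G,D,I,A,n]
After op 6 (rotate(-3)): offset=8, physical=[A,n,B,j,E,F,G,D,I], logical=[I,A,n,B,j,E,F,G,D]
After op 7 (swap(0, 8)): offset=8, physical=[A,n,B,j,E,F,G,I,D], logical=[D,A,n,B,j,E,F,G,I]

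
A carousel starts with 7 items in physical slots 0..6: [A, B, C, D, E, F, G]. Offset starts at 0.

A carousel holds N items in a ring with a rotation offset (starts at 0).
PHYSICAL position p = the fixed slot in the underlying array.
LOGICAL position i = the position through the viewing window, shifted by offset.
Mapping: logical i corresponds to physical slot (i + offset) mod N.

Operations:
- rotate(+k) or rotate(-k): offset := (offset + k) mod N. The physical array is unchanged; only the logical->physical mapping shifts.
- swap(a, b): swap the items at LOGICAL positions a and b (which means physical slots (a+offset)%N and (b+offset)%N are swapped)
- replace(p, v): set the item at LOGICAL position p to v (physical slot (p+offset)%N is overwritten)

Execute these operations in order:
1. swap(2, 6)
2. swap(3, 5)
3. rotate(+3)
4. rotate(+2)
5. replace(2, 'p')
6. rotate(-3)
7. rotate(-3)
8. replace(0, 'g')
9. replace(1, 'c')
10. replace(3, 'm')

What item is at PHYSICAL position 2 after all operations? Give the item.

After op 1 (swap(2, 6)): offset=0, physical=[A,B,G,D,E,F,C], logical=[A,B,G,D,E,F,C]
After op 2 (swap(3, 5)): offset=0, physical=[A,B,G,F,E,D,C], logical=[A,B,G,F,E,D,C]
After op 3 (rotate(+3)): offset=3, physical=[A,B,G,F,E,D,C], logical=[F,E,D,C,A,B,G]
After op 4 (rotate(+2)): offset=5, physical=[A,B,G,F,E,D,C], logical=[D,C,A,B,G,F,E]
After op 5 (replace(2, 'p')): offset=5, physical=[p,B,G,F,E,D,C], logical=[D,C,p,B,G,F,E]
After op 6 (rotate(-3)): offset=2, physical=[p,B,G,F,E,D,C], logical=[G,F,E,D,C,p,B]
After op 7 (rotate(-3)): offset=6, physical=[p,B,G,F,E,D,C], logical=[C,p,B,G,F,E,D]
After op 8 (replace(0, 'g')): offset=6, physical=[p,B,G,F,E,D,g], logical=[g,p,B,G,F,E,D]
After op 9 (replace(1, 'c')): offset=6, physical=[c,B,G,F,E,D,g], logical=[g,c,B,G,F,E,D]
After op 10 (replace(3, 'm')): offset=6, physical=[c,B,m,F,E,D,g], logical=[g,c,B,m,F,E,D]

Answer: m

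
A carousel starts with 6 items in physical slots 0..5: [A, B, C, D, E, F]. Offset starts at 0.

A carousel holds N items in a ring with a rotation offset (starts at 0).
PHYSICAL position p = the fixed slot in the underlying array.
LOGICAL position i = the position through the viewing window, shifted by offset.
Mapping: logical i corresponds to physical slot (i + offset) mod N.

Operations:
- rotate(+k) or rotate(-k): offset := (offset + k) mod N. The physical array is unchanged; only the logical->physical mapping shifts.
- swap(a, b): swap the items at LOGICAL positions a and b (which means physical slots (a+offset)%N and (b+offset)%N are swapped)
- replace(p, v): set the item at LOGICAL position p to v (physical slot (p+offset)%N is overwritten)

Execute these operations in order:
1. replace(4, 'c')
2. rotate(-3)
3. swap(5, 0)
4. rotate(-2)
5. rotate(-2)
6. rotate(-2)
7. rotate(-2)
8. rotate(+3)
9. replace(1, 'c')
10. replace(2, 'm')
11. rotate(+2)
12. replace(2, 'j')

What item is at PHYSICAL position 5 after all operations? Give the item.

Answer: c

Derivation:
After op 1 (replace(4, 'c')): offset=0, physical=[A,B,C,D,c,F], logical=[A,B,C,D,c,F]
After op 2 (rotate(-3)): offset=3, physical=[A,B,C,D,c,F], logical=[D,c,F,A,B,C]
After op 3 (swap(5, 0)): offset=3, physical=[A,B,D,C,c,F], logical=[C,c,F,A,B,D]
After op 4 (rotate(-2)): offset=1, physical=[A,B,D,C,c,F], logical=[B,D,C,c,F,A]
After op 5 (rotate(-2)): offset=5, physical=[A,B,D,C,c,F], logical=[F,A,B,D,C,c]
After op 6 (rotate(-2)): offset=3, physical=[A,B,D,C,c,F], logical=[C,c,F,A,B,D]
After op 7 (rotate(-2)): offset=1, physical=[A,B,D,C,c,F], logical=[B,D,C,c,F,A]
After op 8 (rotate(+3)): offset=4, physical=[A,B,D,C,c,F], logical=[c,F,A,B,D,C]
After op 9 (replace(1, 'c')): offset=4, physical=[A,B,D,C,c,c], logical=[c,c,A,B,D,C]
After op 10 (replace(2, 'm')): offset=4, physical=[m,B,D,C,c,c], logical=[c,c,m,B,D,C]
After op 11 (rotate(+2)): offset=0, physical=[m,B,D,C,c,c], logical=[m,B,D,C,c,c]
After op 12 (replace(2, 'j')): offset=0, physical=[m,B,j,C,c,c], logical=[m,B,j,C,c,c]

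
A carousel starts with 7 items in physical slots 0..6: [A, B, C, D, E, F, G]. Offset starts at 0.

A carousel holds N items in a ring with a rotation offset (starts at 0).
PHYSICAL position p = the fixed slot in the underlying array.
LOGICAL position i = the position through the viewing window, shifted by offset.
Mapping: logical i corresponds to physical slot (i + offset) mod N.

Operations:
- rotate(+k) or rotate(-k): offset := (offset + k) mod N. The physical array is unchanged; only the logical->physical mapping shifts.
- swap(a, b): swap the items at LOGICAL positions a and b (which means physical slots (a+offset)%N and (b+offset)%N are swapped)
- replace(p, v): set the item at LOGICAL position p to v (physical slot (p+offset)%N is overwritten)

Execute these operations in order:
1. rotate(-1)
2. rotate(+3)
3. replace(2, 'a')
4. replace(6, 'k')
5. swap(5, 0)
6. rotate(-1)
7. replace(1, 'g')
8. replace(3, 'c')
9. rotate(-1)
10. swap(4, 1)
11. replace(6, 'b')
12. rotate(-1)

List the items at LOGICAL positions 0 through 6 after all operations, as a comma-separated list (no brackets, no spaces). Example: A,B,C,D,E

Answer: b,C,c,g,D,k,F

Derivation:
After op 1 (rotate(-1)): offset=6, physical=[A,B,C,D,E,F,G], logical=[G,A,B,C,D,E,F]
After op 2 (rotate(+3)): offset=2, physical=[A,B,C,D,E,F,G], logical=[C,D,E,F,G,A,B]
After op 3 (replace(2, 'a')): offset=2, physical=[A,B,C,D,a,F,G], logical=[C,D,a,F,G,A,B]
After op 4 (replace(6, 'k')): offset=2, physical=[A,k,C,D,a,F,G], logical=[C,D,a,F,G,A,k]
After op 5 (swap(5, 0)): offset=2, physical=[C,k,A,D,a,F,G], logical=[A,D,a,F,G,C,k]
After op 6 (rotate(-1)): offset=1, physical=[C,k,A,D,a,F,G], logical=[k,A,D,a,F,G,C]
After op 7 (replace(1, 'g')): offset=1, physical=[C,k,g,D,a,F,G], logical=[k,g,D,a,F,G,C]
After op 8 (replace(3, 'c')): offset=1, physical=[C,k,g,D,c,F,G], logical=[k,g,D,c,F,G,C]
After op 9 (rotate(-1)): offset=0, physical=[C,k,g,D,c,F,G], logical=[C,k,g,D,c,F,G]
After op 10 (swap(4, 1)): offset=0, physical=[C,c,g,D,k,F,G], logical=[C,c,g,D,k,F,G]
After op 11 (replace(6, 'b')): offset=0, physical=[C,c,g,D,k,F,b], logical=[C,c,g,D,k,F,b]
After op 12 (rotate(-1)): offset=6, physical=[C,c,g,D,k,F,b], logical=[b,C,c,g,D,k,F]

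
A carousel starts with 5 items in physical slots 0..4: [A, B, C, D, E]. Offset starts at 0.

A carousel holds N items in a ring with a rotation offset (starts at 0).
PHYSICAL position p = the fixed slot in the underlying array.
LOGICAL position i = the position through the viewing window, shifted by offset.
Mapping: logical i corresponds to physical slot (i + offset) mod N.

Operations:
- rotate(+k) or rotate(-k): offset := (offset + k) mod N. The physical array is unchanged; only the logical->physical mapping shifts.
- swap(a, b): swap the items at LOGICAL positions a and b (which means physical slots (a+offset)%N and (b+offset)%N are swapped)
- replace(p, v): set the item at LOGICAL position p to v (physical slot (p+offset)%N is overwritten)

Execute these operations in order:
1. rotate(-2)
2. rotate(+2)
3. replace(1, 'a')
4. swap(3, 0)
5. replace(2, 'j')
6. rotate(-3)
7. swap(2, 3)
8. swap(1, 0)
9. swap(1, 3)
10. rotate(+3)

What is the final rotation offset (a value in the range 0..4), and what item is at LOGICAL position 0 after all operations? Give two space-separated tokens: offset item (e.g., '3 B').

After op 1 (rotate(-2)): offset=3, physical=[A,B,C,D,E], logical=[D,E,A,B,C]
After op 2 (rotate(+2)): offset=0, physical=[A,B,C,D,E], logical=[A,B,C,D,E]
After op 3 (replace(1, 'a')): offset=0, physical=[A,a,C,D,E], logical=[A,a,C,D,E]
After op 4 (swap(3, 0)): offset=0, physical=[D,a,C,A,E], logical=[D,a,C,A,E]
After op 5 (replace(2, 'j')): offset=0, physical=[D,a,j,A,E], logical=[D,a,j,A,E]
After op 6 (rotate(-3)): offset=2, physical=[D,a,j,A,E], logical=[j,A,E,D,a]
After op 7 (swap(2, 3)): offset=2, physical=[E,a,j,A,D], logical=[j,A,D,E,a]
After op 8 (swap(1, 0)): offset=2, physical=[E,a,A,j,D], logical=[A,j,D,E,a]
After op 9 (swap(1, 3)): offset=2, physical=[j,a,A,E,D], logical=[A,E,D,j,a]
After op 10 (rotate(+3)): offset=0, physical=[j,a,A,E,D], logical=[j,a,A,E,D]

Answer: 0 j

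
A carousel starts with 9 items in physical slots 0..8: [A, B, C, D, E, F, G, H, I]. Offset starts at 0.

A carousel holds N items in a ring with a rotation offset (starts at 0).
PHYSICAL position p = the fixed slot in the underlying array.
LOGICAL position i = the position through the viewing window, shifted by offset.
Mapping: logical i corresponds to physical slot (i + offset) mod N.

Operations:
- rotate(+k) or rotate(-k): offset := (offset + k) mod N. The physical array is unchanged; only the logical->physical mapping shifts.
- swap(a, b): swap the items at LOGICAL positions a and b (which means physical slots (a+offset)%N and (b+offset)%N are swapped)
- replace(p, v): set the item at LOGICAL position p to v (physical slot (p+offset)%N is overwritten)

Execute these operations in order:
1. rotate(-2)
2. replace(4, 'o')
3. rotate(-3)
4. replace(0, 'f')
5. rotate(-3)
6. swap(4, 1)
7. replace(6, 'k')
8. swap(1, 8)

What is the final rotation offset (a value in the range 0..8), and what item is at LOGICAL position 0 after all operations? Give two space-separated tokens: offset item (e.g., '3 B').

After op 1 (rotate(-2)): offset=7, physical=[A,B,C,D,E,F,G,H,I], logical=[H,I,A,B,C,D,E,F,G]
After op 2 (replace(4, 'o')): offset=7, physical=[A,B,o,D,E,F,G,H,I], logical=[H,I,A,B,o,D,E,F,G]
After op 3 (rotate(-3)): offset=4, physical=[A,B,o,D,E,F,G,H,I], logical=[E,F,G,H,I,A,B,o,D]
After op 4 (replace(0, 'f')): offset=4, physical=[A,B,o,D,f,F,G,H,I], logical=[f,F,G,H,I,A,B,o,D]
After op 5 (rotate(-3)): offset=1, physical=[A,B,o,D,f,F,G,H,I], logical=[B,o,D,f,F,G,H,I,A]
After op 6 (swap(4, 1)): offset=1, physical=[A,B,F,D,f,o,G,H,I], logical=[B,F,D,f,o,G,H,I,A]
After op 7 (replace(6, 'k')): offset=1, physical=[A,B,F,D,f,o,G,k,I], logical=[B,F,D,f,o,G,k,I,A]
After op 8 (swap(1, 8)): offset=1, physical=[F,B,A,D,f,o,G,k,I], logical=[B,A,D,f,o,G,k,I,F]

Answer: 1 B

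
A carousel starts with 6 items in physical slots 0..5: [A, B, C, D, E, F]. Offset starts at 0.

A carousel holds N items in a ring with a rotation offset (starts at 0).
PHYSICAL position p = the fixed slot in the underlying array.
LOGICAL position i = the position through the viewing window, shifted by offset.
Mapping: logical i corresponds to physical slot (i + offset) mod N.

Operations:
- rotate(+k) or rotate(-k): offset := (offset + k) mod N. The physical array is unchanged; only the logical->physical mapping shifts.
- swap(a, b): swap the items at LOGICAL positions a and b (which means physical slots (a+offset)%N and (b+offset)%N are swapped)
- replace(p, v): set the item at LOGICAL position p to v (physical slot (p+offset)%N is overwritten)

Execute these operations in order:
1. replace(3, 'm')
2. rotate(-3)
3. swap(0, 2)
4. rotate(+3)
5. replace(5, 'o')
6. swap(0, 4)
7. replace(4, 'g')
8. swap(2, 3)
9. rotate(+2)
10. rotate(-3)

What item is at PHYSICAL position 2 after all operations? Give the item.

Answer: F

Derivation:
After op 1 (replace(3, 'm')): offset=0, physical=[A,B,C,m,E,F], logical=[A,B,C,m,E,F]
After op 2 (rotate(-3)): offset=3, physical=[A,B,C,m,E,F], logical=[m,E,F,A,B,C]
After op 3 (swap(0, 2)): offset=3, physical=[A,B,C,F,E,m], logical=[F,E,m,A,B,C]
After op 4 (rotate(+3)): offset=0, physical=[A,B,C,F,E,m], logical=[A,B,C,F,E,m]
After op 5 (replace(5, 'o')): offset=0, physical=[A,B,C,F,E,o], logical=[A,B,C,F,E,o]
After op 6 (swap(0, 4)): offset=0, physical=[E,B,C,F,A,o], logical=[E,B,C,F,A,o]
After op 7 (replace(4, 'g')): offset=0, physical=[E,B,C,F,g,o], logical=[E,B,C,F,g,o]
After op 8 (swap(2, 3)): offset=0, physical=[E,B,F,C,g,o], logical=[E,B,F,C,g,o]
After op 9 (rotate(+2)): offset=2, physical=[E,B,F,C,g,o], logical=[F,C,g,o,E,B]
After op 10 (rotate(-3)): offset=5, physical=[E,B,F,C,g,o], logical=[o,E,B,F,C,g]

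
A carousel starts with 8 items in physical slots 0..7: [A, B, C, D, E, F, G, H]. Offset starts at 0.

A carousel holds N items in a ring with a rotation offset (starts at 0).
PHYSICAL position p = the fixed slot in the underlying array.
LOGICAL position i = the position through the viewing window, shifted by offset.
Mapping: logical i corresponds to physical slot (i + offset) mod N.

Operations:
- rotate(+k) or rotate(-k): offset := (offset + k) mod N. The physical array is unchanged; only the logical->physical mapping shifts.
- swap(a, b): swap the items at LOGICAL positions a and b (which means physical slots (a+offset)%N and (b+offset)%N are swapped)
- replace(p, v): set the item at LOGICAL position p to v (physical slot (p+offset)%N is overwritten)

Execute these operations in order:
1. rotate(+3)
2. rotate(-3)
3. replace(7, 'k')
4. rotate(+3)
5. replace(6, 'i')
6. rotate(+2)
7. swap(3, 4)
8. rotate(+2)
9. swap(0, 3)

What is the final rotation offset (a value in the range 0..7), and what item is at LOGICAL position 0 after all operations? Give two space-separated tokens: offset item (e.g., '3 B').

After op 1 (rotate(+3)): offset=3, physical=[A,B,C,D,E,F,G,H], logical=[D,E,F,G,H,A,B,C]
After op 2 (rotate(-3)): offset=0, physical=[A,B,C,D,E,F,G,H], logical=[A,B,C,D,E,F,G,H]
After op 3 (replace(7, 'k')): offset=0, physical=[A,B,C,D,E,F,G,k], logical=[A,B,C,D,E,F,G,k]
After op 4 (rotate(+3)): offset=3, physical=[A,B,C,D,E,F,G,k], logical=[D,E,F,G,k,A,B,C]
After op 5 (replace(6, 'i')): offset=3, physical=[A,i,C,D,E,F,G,k], logical=[D,E,F,G,k,A,i,C]
After op 6 (rotate(+2)): offset=5, physical=[A,i,C,D,E,F,G,k], logical=[F,G,k,A,i,C,D,E]
After op 7 (swap(3, 4)): offset=5, physical=[i,A,C,D,E,F,G,k], logical=[F,G,k,i,A,C,D,E]
After op 8 (rotate(+2)): offset=7, physical=[i,A,C,D,E,F,G,k], logical=[k,i,A,C,D,E,F,G]
After op 9 (swap(0, 3)): offset=7, physical=[i,A,k,D,E,F,G,C], logical=[C,i,A,k,D,E,F,G]

Answer: 7 C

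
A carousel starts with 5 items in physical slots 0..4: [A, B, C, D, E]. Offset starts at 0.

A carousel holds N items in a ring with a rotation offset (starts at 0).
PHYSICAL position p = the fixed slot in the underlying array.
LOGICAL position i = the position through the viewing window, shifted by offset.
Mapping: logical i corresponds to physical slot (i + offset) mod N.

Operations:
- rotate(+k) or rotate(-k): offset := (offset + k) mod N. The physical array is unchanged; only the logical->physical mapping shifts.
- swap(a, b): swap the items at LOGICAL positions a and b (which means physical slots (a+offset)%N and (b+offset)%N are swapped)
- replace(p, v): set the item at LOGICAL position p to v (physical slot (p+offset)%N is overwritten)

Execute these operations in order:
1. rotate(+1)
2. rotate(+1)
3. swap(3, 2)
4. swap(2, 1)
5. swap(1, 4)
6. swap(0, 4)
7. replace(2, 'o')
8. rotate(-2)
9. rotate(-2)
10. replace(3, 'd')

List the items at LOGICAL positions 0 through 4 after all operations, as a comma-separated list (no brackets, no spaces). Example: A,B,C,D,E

Answer: B,o,E,d,A

Derivation:
After op 1 (rotate(+1)): offset=1, physical=[A,B,C,D,E], logical=[B,C,D,E,A]
After op 2 (rotate(+1)): offset=2, physical=[A,B,C,D,E], logical=[C,D,E,A,B]
After op 3 (swap(3, 2)): offset=2, physical=[E,B,C,D,A], logical=[C,D,A,E,B]
After op 4 (swap(2, 1)): offset=2, physical=[E,B,C,A,D], logical=[C,A,D,E,B]
After op 5 (swap(1, 4)): offset=2, physical=[E,A,C,B,D], logical=[C,B,D,E,A]
After op 6 (swap(0, 4)): offset=2, physical=[E,C,A,B,D], logical=[A,B,D,E,C]
After op 7 (replace(2, 'o')): offset=2, physical=[E,C,A,B,o], logical=[A,B,o,E,C]
After op 8 (rotate(-2)): offset=0, physical=[E,C,A,B,o], logical=[E,C,A,B,o]
After op 9 (rotate(-2)): offset=3, physical=[E,C,A,B,o], logical=[B,o,E,C,A]
After op 10 (replace(3, 'd')): offset=3, physical=[E,d,A,B,o], logical=[B,o,E,d,A]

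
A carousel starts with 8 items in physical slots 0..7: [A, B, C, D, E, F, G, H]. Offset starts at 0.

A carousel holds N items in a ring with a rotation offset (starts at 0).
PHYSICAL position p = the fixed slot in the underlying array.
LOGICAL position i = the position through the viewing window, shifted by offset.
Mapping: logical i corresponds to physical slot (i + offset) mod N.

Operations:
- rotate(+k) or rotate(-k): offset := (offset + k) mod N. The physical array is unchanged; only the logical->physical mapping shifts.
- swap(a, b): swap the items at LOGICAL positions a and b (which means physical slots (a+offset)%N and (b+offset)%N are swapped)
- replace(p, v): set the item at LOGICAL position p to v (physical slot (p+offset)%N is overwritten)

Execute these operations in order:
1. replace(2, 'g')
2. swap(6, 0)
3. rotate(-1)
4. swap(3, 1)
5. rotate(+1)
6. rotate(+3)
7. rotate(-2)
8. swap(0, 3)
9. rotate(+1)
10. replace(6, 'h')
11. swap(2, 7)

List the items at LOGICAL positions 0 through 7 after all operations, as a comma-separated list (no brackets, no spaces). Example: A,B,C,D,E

Answer: G,D,E,F,A,H,h,B

Derivation:
After op 1 (replace(2, 'g')): offset=0, physical=[A,B,g,D,E,F,G,H], logical=[A,B,g,D,E,F,G,H]
After op 2 (swap(6, 0)): offset=0, physical=[G,B,g,D,E,F,A,H], logical=[G,B,g,D,E,F,A,H]
After op 3 (rotate(-1)): offset=7, physical=[G,B,g,D,E,F,A,H], logical=[H,G,B,g,D,E,F,A]
After op 4 (swap(3, 1)): offset=7, physical=[g,B,G,D,E,F,A,H], logical=[H,g,B,G,D,E,F,A]
After op 5 (rotate(+1)): offset=0, physical=[g,B,G,D,E,F,A,H], logical=[g,B,G,D,E,F,A,H]
After op 6 (rotate(+3)): offset=3, physical=[g,B,G,D,E,F,A,H], logical=[D,E,F,A,H,g,B,G]
After op 7 (rotate(-2)): offset=1, physical=[g,B,G,D,E,F,A,H], logical=[B,G,D,E,F,A,H,g]
After op 8 (swap(0, 3)): offset=1, physical=[g,E,G,D,B,F,A,H], logical=[E,G,D,B,F,A,H,g]
After op 9 (rotate(+1)): offset=2, physical=[g,E,G,D,B,F,A,H], logical=[G,D,B,F,A,H,g,E]
After op 10 (replace(6, 'h')): offset=2, physical=[h,E,G,D,B,F,A,H], logical=[G,D,B,F,A,H,h,E]
After op 11 (swap(2, 7)): offset=2, physical=[h,B,G,D,E,F,A,H], logical=[G,D,E,F,A,H,h,B]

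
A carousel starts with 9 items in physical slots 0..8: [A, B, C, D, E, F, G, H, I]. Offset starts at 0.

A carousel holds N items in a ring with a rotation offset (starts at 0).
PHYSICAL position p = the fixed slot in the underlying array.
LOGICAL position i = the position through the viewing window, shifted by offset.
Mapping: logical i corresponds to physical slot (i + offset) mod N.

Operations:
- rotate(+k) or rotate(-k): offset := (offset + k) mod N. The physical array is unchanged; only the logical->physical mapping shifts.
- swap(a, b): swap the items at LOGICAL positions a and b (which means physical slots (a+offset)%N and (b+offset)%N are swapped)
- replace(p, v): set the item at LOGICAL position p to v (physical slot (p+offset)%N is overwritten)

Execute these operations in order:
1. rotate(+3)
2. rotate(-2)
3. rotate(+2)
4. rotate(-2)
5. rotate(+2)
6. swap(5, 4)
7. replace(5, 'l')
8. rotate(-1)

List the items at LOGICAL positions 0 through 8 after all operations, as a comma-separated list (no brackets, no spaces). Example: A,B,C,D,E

Answer: C,D,E,F,G,I,l,A,B

Derivation:
After op 1 (rotate(+3)): offset=3, physical=[A,B,C,D,E,F,G,H,I], logical=[D,E,F,G,H,I,A,B,C]
After op 2 (rotate(-2)): offset=1, physical=[A,B,C,D,E,F,G,H,I], logical=[B,C,D,E,F,G,H,I,A]
After op 3 (rotate(+2)): offset=3, physical=[A,B,C,D,E,F,G,H,I], logical=[D,E,F,G,H,I,A,B,C]
After op 4 (rotate(-2)): offset=1, physical=[A,B,C,D,E,F,G,H,I], logical=[B,C,D,E,F,G,H,I,A]
After op 5 (rotate(+2)): offset=3, physical=[A,B,C,D,E,F,G,H,I], logical=[D,E,F,G,H,I,A,B,C]
After op 6 (swap(5, 4)): offset=3, physical=[A,B,C,D,E,F,G,I,H], logical=[D,E,F,G,I,H,A,B,C]
After op 7 (replace(5, 'l')): offset=3, physical=[A,B,C,D,E,F,G,I,l], logical=[D,E,F,G,I,l,A,B,C]
After op 8 (rotate(-1)): offset=2, physical=[A,B,C,D,E,F,G,I,l], logical=[C,D,E,F,G,I,l,A,B]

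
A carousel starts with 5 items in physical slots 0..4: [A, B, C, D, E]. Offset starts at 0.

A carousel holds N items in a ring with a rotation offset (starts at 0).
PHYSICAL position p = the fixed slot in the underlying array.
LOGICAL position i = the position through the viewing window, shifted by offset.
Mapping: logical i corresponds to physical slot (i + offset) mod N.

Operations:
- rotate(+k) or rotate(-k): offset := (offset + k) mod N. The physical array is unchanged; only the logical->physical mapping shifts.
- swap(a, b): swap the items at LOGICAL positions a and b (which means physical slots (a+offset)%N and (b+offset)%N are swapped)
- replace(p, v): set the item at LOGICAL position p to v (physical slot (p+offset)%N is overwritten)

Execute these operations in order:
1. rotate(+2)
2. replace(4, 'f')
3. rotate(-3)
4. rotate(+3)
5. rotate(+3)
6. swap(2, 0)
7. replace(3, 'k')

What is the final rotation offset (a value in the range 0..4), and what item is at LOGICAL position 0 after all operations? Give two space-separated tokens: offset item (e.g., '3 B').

After op 1 (rotate(+2)): offset=2, physical=[A,B,C,D,E], logical=[C,D,E,A,B]
After op 2 (replace(4, 'f')): offset=2, physical=[A,f,C,D,E], logical=[C,D,E,A,f]
After op 3 (rotate(-3)): offset=4, physical=[A,f,C,D,E], logical=[E,A,f,C,D]
After op 4 (rotate(+3)): offset=2, physical=[A,f,C,D,E], logical=[C,D,E,A,f]
After op 5 (rotate(+3)): offset=0, physical=[A,f,C,D,E], logical=[A,f,C,D,E]
After op 6 (swap(2, 0)): offset=0, physical=[C,f,A,D,E], logical=[C,f,A,D,E]
After op 7 (replace(3, 'k')): offset=0, physical=[C,f,A,k,E], logical=[C,f,A,k,E]

Answer: 0 C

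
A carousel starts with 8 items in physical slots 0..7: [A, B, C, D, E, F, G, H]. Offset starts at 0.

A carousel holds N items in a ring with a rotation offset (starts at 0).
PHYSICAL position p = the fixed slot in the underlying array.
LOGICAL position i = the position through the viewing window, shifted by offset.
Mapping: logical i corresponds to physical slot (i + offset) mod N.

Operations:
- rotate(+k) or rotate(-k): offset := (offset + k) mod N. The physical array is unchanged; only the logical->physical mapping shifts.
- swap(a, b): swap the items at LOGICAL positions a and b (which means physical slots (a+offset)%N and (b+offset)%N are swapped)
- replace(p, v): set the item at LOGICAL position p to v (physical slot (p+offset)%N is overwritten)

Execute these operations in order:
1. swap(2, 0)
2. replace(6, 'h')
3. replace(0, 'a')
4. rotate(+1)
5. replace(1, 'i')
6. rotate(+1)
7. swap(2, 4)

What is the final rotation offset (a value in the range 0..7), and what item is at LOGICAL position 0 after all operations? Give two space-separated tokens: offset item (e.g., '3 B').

Answer: 2 i

Derivation:
After op 1 (swap(2, 0)): offset=0, physical=[C,B,A,D,E,F,G,H], logical=[C,B,A,D,E,F,G,H]
After op 2 (replace(6, 'h')): offset=0, physical=[C,B,A,D,E,F,h,H], logical=[C,B,A,D,E,F,h,H]
After op 3 (replace(0, 'a')): offset=0, physical=[a,B,A,D,E,F,h,H], logical=[a,B,A,D,E,F,h,H]
After op 4 (rotate(+1)): offset=1, physical=[a,B,A,D,E,F,h,H], logical=[B,A,D,E,F,h,H,a]
After op 5 (replace(1, 'i')): offset=1, physical=[a,B,i,D,E,F,h,H], logical=[B,i,D,E,F,h,H,a]
After op 6 (rotate(+1)): offset=2, physical=[a,B,i,D,E,F,h,H], logical=[i,D,E,F,h,H,a,B]
After op 7 (swap(2, 4)): offset=2, physical=[a,B,i,D,h,F,E,H], logical=[i,D,h,F,E,H,a,B]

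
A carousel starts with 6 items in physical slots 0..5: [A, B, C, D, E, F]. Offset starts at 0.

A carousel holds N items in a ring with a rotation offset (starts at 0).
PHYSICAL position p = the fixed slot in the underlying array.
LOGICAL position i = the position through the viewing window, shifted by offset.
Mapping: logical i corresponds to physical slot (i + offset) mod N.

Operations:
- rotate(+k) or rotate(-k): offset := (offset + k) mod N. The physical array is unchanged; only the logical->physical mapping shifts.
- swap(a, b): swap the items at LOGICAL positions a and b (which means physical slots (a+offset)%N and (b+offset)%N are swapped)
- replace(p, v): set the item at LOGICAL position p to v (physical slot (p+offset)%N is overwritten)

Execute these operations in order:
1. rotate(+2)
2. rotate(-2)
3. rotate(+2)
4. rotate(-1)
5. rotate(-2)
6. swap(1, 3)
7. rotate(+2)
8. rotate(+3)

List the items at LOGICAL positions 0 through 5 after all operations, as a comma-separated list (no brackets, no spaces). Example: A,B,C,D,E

After op 1 (rotate(+2)): offset=2, physical=[A,B,C,D,E,F], logical=[C,D,E,F,A,B]
After op 2 (rotate(-2)): offset=0, physical=[A,B,C,D,E,F], logical=[A,B,C,D,E,F]
After op 3 (rotate(+2)): offset=2, physical=[A,B,C,D,E,F], logical=[C,D,E,F,A,B]
After op 4 (rotate(-1)): offset=1, physical=[A,B,C,D,E,F], logical=[B,C,D,E,F,A]
After op 5 (rotate(-2)): offset=5, physical=[A,B,C,D,E,F], logical=[F,A,B,C,D,E]
After op 6 (swap(1, 3)): offset=5, physical=[C,B,A,D,E,F], logical=[F,C,B,A,D,E]
After op 7 (rotate(+2)): offset=1, physical=[C,B,A,D,E,F], logical=[B,A,D,E,F,C]
After op 8 (rotate(+3)): offset=4, physical=[C,B,A,D,E,F], logical=[E,F,C,B,A,D]

Answer: E,F,C,B,A,D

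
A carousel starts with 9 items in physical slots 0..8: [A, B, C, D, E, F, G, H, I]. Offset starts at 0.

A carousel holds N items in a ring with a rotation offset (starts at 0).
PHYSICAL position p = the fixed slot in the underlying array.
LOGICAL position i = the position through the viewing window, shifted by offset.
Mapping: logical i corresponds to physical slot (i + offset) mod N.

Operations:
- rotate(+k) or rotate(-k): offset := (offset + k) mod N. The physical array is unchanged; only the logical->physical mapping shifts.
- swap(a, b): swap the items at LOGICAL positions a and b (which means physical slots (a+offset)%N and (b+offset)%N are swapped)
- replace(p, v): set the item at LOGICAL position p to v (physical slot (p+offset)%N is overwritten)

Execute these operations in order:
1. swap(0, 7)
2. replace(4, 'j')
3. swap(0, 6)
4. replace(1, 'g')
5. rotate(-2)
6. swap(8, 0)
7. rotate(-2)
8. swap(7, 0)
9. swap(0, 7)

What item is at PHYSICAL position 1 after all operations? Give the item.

Answer: g

Derivation:
After op 1 (swap(0, 7)): offset=0, physical=[H,B,C,D,E,F,G,A,I], logical=[H,B,C,D,E,F,G,A,I]
After op 2 (replace(4, 'j')): offset=0, physical=[H,B,C,D,j,F,G,A,I], logical=[H,B,C,D,j,F,G,A,I]
After op 3 (swap(0, 6)): offset=0, physical=[G,B,C,D,j,F,H,A,I], logical=[G,B,C,D,j,F,H,A,I]
After op 4 (replace(1, 'g')): offset=0, physical=[G,g,C,D,j,F,H,A,I], logical=[G,g,C,D,j,F,H,A,I]
After op 5 (rotate(-2)): offset=7, physical=[G,g,C,D,j,F,H,A,I], logical=[A,I,G,g,C,D,j,F,H]
After op 6 (swap(8, 0)): offset=7, physical=[G,g,C,D,j,F,A,H,I], logical=[H,I,G,g,C,D,j,F,A]
After op 7 (rotate(-2)): offset=5, physical=[G,g,C,D,j,F,A,H,I], logical=[F,A,H,I,G,g,C,D,j]
After op 8 (swap(7, 0)): offset=5, physical=[G,g,C,F,j,D,A,H,I], logical=[D,A,H,I,G,g,C,F,j]
After op 9 (swap(0, 7)): offset=5, physical=[G,g,C,D,j,F,A,H,I], logical=[F,A,H,I,G,g,C,D,j]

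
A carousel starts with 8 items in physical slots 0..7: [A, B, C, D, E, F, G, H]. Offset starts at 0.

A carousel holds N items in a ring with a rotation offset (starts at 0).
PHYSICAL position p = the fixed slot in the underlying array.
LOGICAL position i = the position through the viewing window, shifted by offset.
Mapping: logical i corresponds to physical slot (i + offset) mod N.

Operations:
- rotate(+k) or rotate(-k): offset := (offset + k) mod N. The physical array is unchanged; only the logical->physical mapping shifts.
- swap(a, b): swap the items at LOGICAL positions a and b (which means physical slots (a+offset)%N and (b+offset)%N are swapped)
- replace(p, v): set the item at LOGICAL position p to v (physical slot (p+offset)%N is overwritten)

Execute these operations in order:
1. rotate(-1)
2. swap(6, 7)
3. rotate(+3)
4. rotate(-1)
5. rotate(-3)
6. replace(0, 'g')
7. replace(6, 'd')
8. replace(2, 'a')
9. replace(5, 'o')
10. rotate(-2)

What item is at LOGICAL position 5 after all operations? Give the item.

After op 1 (rotate(-1)): offset=7, physical=[A,B,C,D,E,F,G,H], logical=[H,A,B,C,D,E,F,G]
After op 2 (swap(6, 7)): offset=7, physical=[A,B,C,D,E,G,F,H], logical=[H,A,B,C,D,E,G,F]
After op 3 (rotate(+3)): offset=2, physical=[A,B,C,D,E,G,F,H], logical=[C,D,E,G,F,H,A,B]
After op 4 (rotate(-1)): offset=1, physical=[A,B,C,D,E,G,F,H], logical=[B,C,D,E,G,F,H,A]
After op 5 (rotate(-3)): offset=6, physical=[A,B,C,D,E,G,F,H], logical=[F,H,A,B,C,D,E,G]
After op 6 (replace(0, 'g')): offset=6, physical=[A,B,C,D,E,G,g,H], logical=[g,H,A,B,C,D,E,G]
After op 7 (replace(6, 'd')): offset=6, physical=[A,B,C,D,d,G,g,H], logical=[g,H,A,B,C,D,d,G]
After op 8 (replace(2, 'a')): offset=6, physical=[a,B,C,D,d,G,g,H], logical=[g,H,a,B,C,D,d,G]
After op 9 (replace(5, 'o')): offset=6, physical=[a,B,C,o,d,G,g,H], logical=[g,H,a,B,C,o,d,G]
After op 10 (rotate(-2)): offset=4, physical=[a,B,C,o,d,G,g,H], logical=[d,G,g,H,a,B,C,o]

Answer: B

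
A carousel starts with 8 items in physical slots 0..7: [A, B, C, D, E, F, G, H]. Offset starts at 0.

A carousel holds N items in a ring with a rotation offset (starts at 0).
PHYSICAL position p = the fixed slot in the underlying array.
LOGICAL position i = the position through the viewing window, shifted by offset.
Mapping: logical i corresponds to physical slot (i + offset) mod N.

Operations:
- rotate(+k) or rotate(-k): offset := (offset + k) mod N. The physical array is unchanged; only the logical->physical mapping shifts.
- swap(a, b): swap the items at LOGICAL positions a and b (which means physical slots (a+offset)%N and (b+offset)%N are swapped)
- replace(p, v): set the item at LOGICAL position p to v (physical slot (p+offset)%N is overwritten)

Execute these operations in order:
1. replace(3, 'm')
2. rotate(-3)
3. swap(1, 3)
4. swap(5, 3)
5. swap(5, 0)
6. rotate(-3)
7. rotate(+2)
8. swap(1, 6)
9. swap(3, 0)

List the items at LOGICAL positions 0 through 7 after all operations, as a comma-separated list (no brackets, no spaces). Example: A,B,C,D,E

After op 1 (replace(3, 'm')): offset=0, physical=[A,B,C,m,E,F,G,H], logical=[A,B,C,m,E,F,G,H]
After op 2 (rotate(-3)): offset=5, physical=[A,B,C,m,E,F,G,H], logical=[F,G,H,A,B,C,m,E]
After op 3 (swap(1, 3)): offset=5, physical=[G,B,C,m,E,F,A,H], logical=[F,A,H,G,B,C,m,E]
After op 4 (swap(5, 3)): offset=5, physical=[C,B,G,m,E,F,A,H], logical=[F,A,H,C,B,G,m,E]
After op 5 (swap(5, 0)): offset=5, physical=[C,B,F,m,E,G,A,H], logical=[G,A,H,C,B,F,m,E]
After op 6 (rotate(-3)): offset=2, physical=[C,B,F,m,E,G,A,H], logical=[F,m,E,G,A,H,C,B]
After op 7 (rotate(+2)): offset=4, physical=[C,B,F,m,E,G,A,H], logical=[E,G,A,H,C,B,F,m]
After op 8 (swap(1, 6)): offset=4, physical=[C,B,G,m,E,F,A,H], logical=[E,F,A,H,C,B,G,m]
After op 9 (swap(3, 0)): offset=4, physical=[C,B,G,m,H,F,A,E], logical=[H,F,A,E,C,B,G,m]

Answer: H,F,A,E,C,B,G,m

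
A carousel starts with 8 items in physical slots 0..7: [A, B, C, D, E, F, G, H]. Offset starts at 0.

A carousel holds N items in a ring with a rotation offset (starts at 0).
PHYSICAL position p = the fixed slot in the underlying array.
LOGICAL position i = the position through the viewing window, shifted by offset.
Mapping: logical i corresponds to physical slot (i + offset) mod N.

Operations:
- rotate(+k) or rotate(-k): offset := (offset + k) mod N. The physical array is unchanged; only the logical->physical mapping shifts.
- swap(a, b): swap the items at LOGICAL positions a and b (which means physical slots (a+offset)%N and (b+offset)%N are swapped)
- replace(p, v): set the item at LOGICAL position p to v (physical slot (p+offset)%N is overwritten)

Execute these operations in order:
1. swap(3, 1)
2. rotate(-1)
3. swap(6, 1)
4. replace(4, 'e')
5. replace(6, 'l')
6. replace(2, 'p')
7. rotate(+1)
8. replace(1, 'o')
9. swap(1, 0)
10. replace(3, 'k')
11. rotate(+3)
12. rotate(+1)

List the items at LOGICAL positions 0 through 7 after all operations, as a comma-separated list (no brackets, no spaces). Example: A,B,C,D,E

After op 1 (swap(3, 1)): offset=0, physical=[A,D,C,B,E,F,G,H], logical=[A,D,C,B,E,F,G,H]
After op 2 (rotate(-1)): offset=7, physical=[A,D,C,B,E,F,G,H], logical=[H,A,D,C,B,E,F,G]
After op 3 (swap(6, 1)): offset=7, physical=[F,D,C,B,E,A,G,H], logical=[H,F,D,C,B,E,A,G]
After op 4 (replace(4, 'e')): offset=7, physical=[F,D,C,e,E,A,G,H], logical=[H,F,D,C,e,E,A,G]
After op 5 (replace(6, 'l')): offset=7, physical=[F,D,C,e,E,l,G,H], logical=[H,F,D,C,e,E,l,G]
After op 6 (replace(2, 'p')): offset=7, physical=[F,p,C,e,E,l,G,H], logical=[H,F,p,C,e,E,l,G]
After op 7 (rotate(+1)): offset=0, physical=[F,p,C,e,E,l,G,H], logical=[F,p,C,e,E,l,G,H]
After op 8 (replace(1, 'o')): offset=0, physical=[F,o,C,e,E,l,G,H], logical=[F,o,C,e,E,l,G,H]
After op 9 (swap(1, 0)): offset=0, physical=[o,F,C,e,E,l,G,H], logical=[o,F,C,e,E,l,G,H]
After op 10 (replace(3, 'k')): offset=0, physical=[o,F,C,k,E,l,G,H], logical=[o,F,C,k,E,l,G,H]
After op 11 (rotate(+3)): offset=3, physical=[o,F,C,k,E,l,G,H], logical=[k,E,l,G,H,o,F,C]
After op 12 (rotate(+1)): offset=4, physical=[o,F,C,k,E,l,G,H], logical=[E,l,G,H,o,F,C,k]

Answer: E,l,G,H,o,F,C,k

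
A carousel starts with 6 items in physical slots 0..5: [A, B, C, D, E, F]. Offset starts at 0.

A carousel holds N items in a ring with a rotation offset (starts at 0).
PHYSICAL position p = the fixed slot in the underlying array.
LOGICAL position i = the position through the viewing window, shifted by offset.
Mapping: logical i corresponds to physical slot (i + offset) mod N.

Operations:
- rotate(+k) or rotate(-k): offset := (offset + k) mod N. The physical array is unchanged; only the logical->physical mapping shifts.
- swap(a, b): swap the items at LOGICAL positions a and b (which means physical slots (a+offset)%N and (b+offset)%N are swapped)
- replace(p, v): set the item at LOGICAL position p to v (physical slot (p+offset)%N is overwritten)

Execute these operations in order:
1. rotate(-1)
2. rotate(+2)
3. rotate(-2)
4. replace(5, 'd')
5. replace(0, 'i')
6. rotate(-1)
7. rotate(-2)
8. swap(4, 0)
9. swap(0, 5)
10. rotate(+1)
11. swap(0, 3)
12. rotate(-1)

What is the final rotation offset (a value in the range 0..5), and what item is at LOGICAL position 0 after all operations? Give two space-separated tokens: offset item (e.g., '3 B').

After op 1 (rotate(-1)): offset=5, physical=[A,B,C,D,E,F], logical=[F,A,B,C,D,E]
After op 2 (rotate(+2)): offset=1, physical=[A,B,C,D,E,F], logical=[B,C,D,E,F,A]
After op 3 (rotate(-2)): offset=5, physical=[A,B,C,D,E,F], logical=[F,A,B,C,D,E]
After op 4 (replace(5, 'd')): offset=5, physical=[A,B,C,D,d,F], logical=[F,A,B,C,D,d]
After op 5 (replace(0, 'i')): offset=5, physical=[A,B,C,D,d,i], logical=[i,A,B,C,D,d]
After op 6 (rotate(-1)): offset=4, physical=[A,B,C,D,d,i], logical=[d,i,A,B,C,D]
After op 7 (rotate(-2)): offset=2, physical=[A,B,C,D,d,i], logical=[C,D,d,i,A,B]
After op 8 (swap(4, 0)): offset=2, physical=[C,B,A,D,d,i], logical=[A,D,d,i,C,B]
After op 9 (swap(0, 5)): offset=2, physical=[C,A,B,D,d,i], logical=[B,D,d,i,C,A]
After op 10 (rotate(+1)): offset=3, physical=[C,A,B,D,d,i], logical=[D,d,i,C,A,B]
After op 11 (swap(0, 3)): offset=3, physical=[D,A,B,C,d,i], logical=[C,d,i,D,A,B]
After op 12 (rotate(-1)): offset=2, physical=[D,A,B,C,d,i], logical=[B,C,d,i,D,A]

Answer: 2 B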